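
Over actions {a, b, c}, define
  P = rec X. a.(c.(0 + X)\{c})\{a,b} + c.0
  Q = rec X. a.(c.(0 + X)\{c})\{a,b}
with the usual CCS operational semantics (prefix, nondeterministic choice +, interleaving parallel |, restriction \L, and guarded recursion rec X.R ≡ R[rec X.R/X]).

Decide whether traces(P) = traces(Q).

trace-distinct — witness ⟨c⟩

P's transition system — 4 states:
  u0 = rec X. a.(c.(0 + X)\{c})\{a,b} + c.0 :: =a=> u1, =c=> u2
  u1 = (c.(0 + (rec X. a.(c.(0 + X)\{c})\{a,b} + c.0))\{c})\{a,b} :: =c=> u3
  u2 = 0 :: (no moves)
  u3 = (0 + (rec X. a.(c.(0 + X)\{c})\{a,b} + c.0))\{c}\{a,b} :: (no moves)
Q's transition system — 3 states:
  v0 = rec X. a.(c.(0 + X)\{c})\{a,b} :: =a=> v1
  v1 = (c.(0 + (rec X. a.(c.(0 + X)\{c})\{a,b}))\{c})\{a,b} :: =c=> v2
  v2 = (0 + (rec X. a.(c.(0 + X)\{c})\{a,b}))\{c}\{a,b} :: (no moves)
Run σ = ⟨c⟩ on P: start {u0}
  [1] c ⇒ {u2}
  ✓ P
Run σ = ⟨c⟩ on Q: start {v0}
  [1] c ⇒ ∅  — Q cannot continue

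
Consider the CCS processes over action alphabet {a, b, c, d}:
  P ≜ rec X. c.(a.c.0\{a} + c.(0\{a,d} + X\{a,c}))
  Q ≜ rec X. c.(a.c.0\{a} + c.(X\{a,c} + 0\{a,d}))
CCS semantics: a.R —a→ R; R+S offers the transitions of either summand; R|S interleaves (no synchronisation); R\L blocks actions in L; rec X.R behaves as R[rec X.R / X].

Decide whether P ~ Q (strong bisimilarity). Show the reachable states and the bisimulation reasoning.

LTS(P): 5 reachable states
  s0 = rec X. c.(a.c.0\{a} + c.(0\{a,d} + X\{a,c})) :: ··c··> s1
  s1 = a.c.0\{a} + c.(0\{a,d} + (rec X. c.(a.c.0\{a} + c.(0\{a,d} + X\{a,c})))\{a,c}) :: ··a··> s2, ··c··> s3
  s2 = c.0\{a} :: ··c··> s4
  s3 = 0\{a,d} + (rec X. c.(a.c.0\{a} + c.(0\{a,d} + X\{a,c})))\{a,c} :: stopped
  s4 = 0\{a} :: stopped
LTS(Q): 5 reachable states
  t0 = rec X. c.(a.c.0\{a} + c.(X\{a,c} + 0\{a,d})) :: ··c··> t1
  t1 = a.c.0\{a} + c.((rec X. c.(a.c.0\{a} + c.(X\{a,c} + 0\{a,d})))\{a,c} + 0\{a,d}) :: ··a··> t2, ··c··> t3
  t2 = c.0\{a} :: ··c··> t4
  t3 = (rec X. c.(a.c.0\{a} + c.(X\{a,c} + 0\{a,d})))\{a,c} + 0\{a,d} :: stopped
  t4 = 0\{a} :: stopped
Bisimilarity quotient blocks:
  B0 = {s0, t0}
  B1 = {s1, t1}
  B2 = {s3, s4, t3, t4}
  B3 = {s2, t2}
s0 ∈ B0, t0 ∈ B0 → same block

P ~ Q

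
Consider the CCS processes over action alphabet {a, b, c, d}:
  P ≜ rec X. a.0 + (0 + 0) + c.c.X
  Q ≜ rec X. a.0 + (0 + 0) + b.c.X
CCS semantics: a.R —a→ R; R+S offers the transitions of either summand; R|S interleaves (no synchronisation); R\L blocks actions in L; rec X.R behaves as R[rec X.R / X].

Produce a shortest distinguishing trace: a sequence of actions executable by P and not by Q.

LTS(P): 3 reachable states
  m0 = rec X. a.0 + (0 + 0) + c.c.X :: --a--▸ m1, --c--▸ m2
  m1 = 0 :: ∅
  m2 = c.(rec X. a.0 + (0 + 0) + c.c.X) :: --c--▸ m0
LTS(Q): 3 reachable states
  n0 = rec X. a.0 + (0 + 0) + b.c.X :: --a--▸ n1, --b--▸ n2
  n1 = 0 :: ∅
  n2 = c.(rec X. a.0 + (0 + 0) + b.c.X) :: --c--▸ n0
Trace ⟨c⟩ through P, begin at {m0}:
  [1] c ⇒ {m2}
  P completes σ.
Trace ⟨c⟩ through Q, begin at {n0}:
  [1] c ⇒ no successor for Q

c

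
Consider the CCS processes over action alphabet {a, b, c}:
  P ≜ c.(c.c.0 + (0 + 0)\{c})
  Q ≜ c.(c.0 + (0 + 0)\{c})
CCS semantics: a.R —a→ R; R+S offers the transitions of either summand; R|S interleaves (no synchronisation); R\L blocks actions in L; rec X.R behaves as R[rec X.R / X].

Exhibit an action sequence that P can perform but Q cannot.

P's transition system — 4 states:
  s0 = c.(c.c.0 + (0 + 0)\{c}) :: =c=> s1
  s1 = c.c.0 + (0 + 0)\{c} :: =c=> s2
  s2 = c.0 :: =c=> s3
  s3 = 0 :: ∅
Q's transition system — 3 states:
  t0 = c.(c.0 + (0 + 0)\{c}) :: =c=> t1
  t1 = c.0 + (0 + 0)\{c} :: =c=> t2
  t2 = 0 :: ∅
Run σ = ⟨ccc⟩ on P: start {s0}
  step 1 (c): {s1}
  step 2 (c): {s2}
  step 3 (c): {s3}
  — P admits the full trace.
Run σ = ⟨ccc⟩ on Q: start {t0}
  step 1 (c): {t1}
  step 2 (c): {t2}
  step 3 (c): ∅  — Q cannot continue

ccc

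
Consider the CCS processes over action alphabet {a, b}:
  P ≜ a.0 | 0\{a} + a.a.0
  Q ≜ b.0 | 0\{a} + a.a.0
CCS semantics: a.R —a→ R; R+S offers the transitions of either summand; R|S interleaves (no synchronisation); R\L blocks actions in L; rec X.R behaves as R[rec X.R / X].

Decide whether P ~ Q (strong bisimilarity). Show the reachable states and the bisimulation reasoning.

NO

Reachable graph of P (4 states):
  m0 = a.0 | 0\{a} + a.a.0 has moves ··a··> m1, ··a··> m2
  m1 = 0 | 0\{a} has moves deadlocked
  m2 = a.0 has moves ··a··> m3
  m3 = 0 has moves deadlocked
Reachable graph of Q (4 states):
  n0 = b.0 | 0\{a} + a.a.0 has moves ··a··> n1, ··b··> n2
  n1 = a.0 has moves ··a··> n3
  n2 = 0 | 0\{a} has moves deadlocked
  n3 = 0 has moves deadlocked
Coarsest stable partition (strong bisimilarity classes):
  B0 = {m0}
  B1 = {m1, m3, n2, n3}
  B2 = {m2, n1}
  B3 = {n0}
m0 ∈ B0, n0 ∈ B3 → different blocks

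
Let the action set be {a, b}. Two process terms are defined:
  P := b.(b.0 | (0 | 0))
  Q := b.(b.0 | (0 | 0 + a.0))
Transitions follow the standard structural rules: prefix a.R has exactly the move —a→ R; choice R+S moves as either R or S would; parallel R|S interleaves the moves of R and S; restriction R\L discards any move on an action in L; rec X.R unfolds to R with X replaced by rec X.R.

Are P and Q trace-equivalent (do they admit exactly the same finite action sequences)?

LTS(P): 3 reachable states
  p0 = b.(b.0 | (0 | 0)) :: --b--▸ p1
  p1 = b.0 | (0 | 0) :: --b--▸ p2
  p2 = 0 | (0 | 0) :: stopped
LTS(Q): 5 reachable states
  q0 = b.(b.0 | (0 | 0 + a.0)) :: --b--▸ q1
  q1 = b.0 | (0 | 0 + a.0) :: --a--▸ q2, --b--▸ q3
  q2 = b.0 | 0 :: --b--▸ q4
  q3 = 0 | (0 | 0 + a.0) :: --a--▸ q4
  q4 = 0 | 0 :: stopped
Trace ⟨ba⟩ through Q, begin at {q0}:
  after b @ step 1: {q1}
  after a @ step 2: {q2}
  Q completes σ.
Trace ⟨ba⟩ through P, begin at {p0}:
  after b @ step 1: {p1}
  after a @ step 2: ∅  — P cannot continue

trace-distinct — witness ⟨ba⟩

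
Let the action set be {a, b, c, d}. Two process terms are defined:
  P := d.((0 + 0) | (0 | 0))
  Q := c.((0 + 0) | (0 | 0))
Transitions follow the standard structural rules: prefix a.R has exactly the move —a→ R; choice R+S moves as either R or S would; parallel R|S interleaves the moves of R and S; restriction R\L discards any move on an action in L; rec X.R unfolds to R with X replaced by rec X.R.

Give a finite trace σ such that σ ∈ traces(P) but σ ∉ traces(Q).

d

Reachable graph of P (2 states):
  u0 = d.((0 + 0) | (0 | 0)) ⊢ ··d··> u1
  u1 = (0 + 0) | (0 | 0) ⊢ stopped
Reachable graph of Q (2 states):
  v0 = c.((0 + 0) | (0 | 0)) ⊢ ··c··> v1
  v1 = (0 + 0) | (0 | 0) ⊢ stopped
Trace ⟨d⟩ through P, begin at {u0}:
  after d @ step 1: {u1}
  — P admits the full trace.
Trace ⟨d⟩ through Q, begin at {v0}:
  after d @ step 1: no successor for Q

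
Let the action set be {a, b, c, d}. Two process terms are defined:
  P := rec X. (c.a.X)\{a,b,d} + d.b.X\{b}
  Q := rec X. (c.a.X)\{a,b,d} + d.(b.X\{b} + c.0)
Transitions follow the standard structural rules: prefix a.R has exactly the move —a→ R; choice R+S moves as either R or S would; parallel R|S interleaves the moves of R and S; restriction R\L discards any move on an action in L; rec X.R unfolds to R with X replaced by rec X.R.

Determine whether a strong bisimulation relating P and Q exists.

NO

LTS(P): 6 reachable states
  m0 = rec X. (c.a.X)\{a,b,d} + d.b.X\{b} → -c-> m1, -d-> m2
  m1 = (a.(rec X. (c.a.X)\{a,b,d} + d.b.X\{b}))\{a,b,d} → ·
  m2 = b.(rec X. (c.a.X)\{a,b,d} + d.b.X\{b})\{b} → -b-> m3
  m3 = (rec X. (c.a.X)\{a,b,d} + d.b.X\{b})\{b} → -c-> m4, -d-> m5
  m4 = (a.(rec X. (c.a.X)\{a,b,d} + d.b.X\{b}))\{a,b,d}\{b} → ·
  m5 = (b.(rec X. (c.a.X)\{a,b,d} + d.b.X\{b})\{b})\{b} → ·
LTS(Q): 8 reachable states
  n0 = rec X. (c.a.X)\{a,b,d} + d.(b.X\{b} + c.0) → -c-> n1, -d-> n2
  n1 = (a.(rec X. (c.a.X)\{a,b,d} + d.(b.X\{b} + c.0)))\{a,b,d} → ·
  n2 = b.(rec X. (c.a.X)\{a,b,d} + d.(b.X\{b} + c.0))\{b} + c.0 → -b-> n3, -c-> n4
  n3 = (rec X. (c.a.X)\{a,b,d} + d.(b.X\{b} + c.0))\{b} → -c-> n5, -d-> n6
  n4 = 0 → ·
  n5 = (a.(rec X. (c.a.X)\{a,b,d} + d.(b.X\{b} + c.0)))\{a,b,d}\{b} → ·
  n6 = (b.(rec X. (c.a.X)\{a,b,d} + d.(b.X\{b} + c.0))\{b} + c.0)\{b} → -c-> n7
  n7 = 0\{b} → ·
Partition-refinement fixed point:
  B0 = {m0}
  B1 = {m1, m4, m5, n1, n4, n5, n7}
  B2 = {m2}
  B3 = {m3}
  B4 = {n0}
  B5 = {n2}
  B6 = {n3}
  B7 = {n6}
m0 ∈ B0, n0 ∈ B4 → different blocks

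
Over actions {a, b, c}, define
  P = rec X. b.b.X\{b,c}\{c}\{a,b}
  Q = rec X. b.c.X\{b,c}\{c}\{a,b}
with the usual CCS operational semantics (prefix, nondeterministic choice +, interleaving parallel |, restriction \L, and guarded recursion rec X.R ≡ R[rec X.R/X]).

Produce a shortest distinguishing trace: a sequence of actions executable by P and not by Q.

bb

LTS(P): 3 reachable states
  u0 = rec X. b.b.X\{b,c}\{c}\{a,b} | --b--▸ u1
  u1 = b.(rec X. b.b.X\{b,c}\{c}\{a,b})\{b,c}\{c}\{a,b} | --b--▸ u2
  u2 = (rec X. b.b.X\{b,c}\{c}\{a,b})\{b,c}\{c}\{a,b} | ∅
LTS(Q): 3 reachable states
  v0 = rec X. b.c.X\{b,c}\{c}\{a,b} | --b--▸ v1
  v1 = c.(rec X. b.c.X\{b,c}\{c}\{a,b})\{b,c}\{c}\{a,b} | --c--▸ v2
  v2 = (rec X. b.c.X\{b,c}\{c}\{a,b})\{b,c}\{c}\{a,b} | ∅
Executing bb from P (initial set {u0}):
  step 1 (b): {u1}
  step 2 (b): {u2}
  P completes σ.
Executing bb from Q (initial set {v0}):
  step 1 (b): {v1}
  step 2 (b): ∅ (Q stuck)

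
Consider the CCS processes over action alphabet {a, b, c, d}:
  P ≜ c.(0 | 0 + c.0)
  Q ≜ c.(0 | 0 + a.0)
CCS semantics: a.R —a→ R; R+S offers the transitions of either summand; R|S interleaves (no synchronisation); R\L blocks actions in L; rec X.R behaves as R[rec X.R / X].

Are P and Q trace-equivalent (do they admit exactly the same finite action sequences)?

NO — witness ⟨cc⟩

LTS(P): 3 reachable states
  p0 = c.(0 | 0 + c.0) → -c-> p1
  p1 = 0 | 0 + c.0 → -c-> p2
  p2 = 0 → stopped
LTS(Q): 3 reachable states
  q0 = c.(0 | 0 + a.0) → -c-> q1
  q1 = 0 | 0 + a.0 → -a-> q2
  q2 = 0 → stopped
Trace ⟨cc⟩ through P, begin at {p0}:
  after c @ step 1: {p1}
  after c @ step 2: {p2}
  P completes σ.
Trace ⟨cc⟩ through Q, begin at {q0}:
  after c @ step 1: {q1}
  after c @ step 2: ∅ (Q stuck)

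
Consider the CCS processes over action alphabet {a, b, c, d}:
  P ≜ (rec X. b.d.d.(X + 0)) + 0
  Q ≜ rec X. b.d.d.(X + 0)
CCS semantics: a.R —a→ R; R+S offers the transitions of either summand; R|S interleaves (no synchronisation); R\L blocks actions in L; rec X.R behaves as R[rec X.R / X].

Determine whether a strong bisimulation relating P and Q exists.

YES

Reachable graph of P (3 states):
  m0 = (rec X. b.d.d.(X + 0)) + 0 → =b=> m1
  m1 = d.d.((rec X. b.d.d.(X + 0)) + 0) → =d=> m2
  m2 = d.((rec X. b.d.d.(X + 0)) + 0) → =d=> m0
Reachable graph of Q (4 states):
  n0 = rec X. b.d.d.(X + 0) → =b=> n1
  n1 = d.d.((rec X. b.d.d.(X + 0)) + 0) → =d=> n2
  n2 = d.((rec X. b.d.d.(X + 0)) + 0) → =d=> n3
  n3 = (rec X. b.d.d.(X + 0)) + 0 → =b=> n1
Partition-refinement fixed point:
  B0 = {m0, n0, n3}
  B1 = {m1, n1}
  B2 = {m2, n2}
m0 ∈ B0, n0 ∈ B0 → same block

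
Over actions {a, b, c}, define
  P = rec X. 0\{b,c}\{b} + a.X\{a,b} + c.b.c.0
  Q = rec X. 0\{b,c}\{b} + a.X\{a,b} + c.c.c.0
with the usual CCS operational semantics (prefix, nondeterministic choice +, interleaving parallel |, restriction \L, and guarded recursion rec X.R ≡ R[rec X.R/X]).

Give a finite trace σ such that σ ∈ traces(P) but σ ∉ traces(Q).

Reachable graph of P (6 states):
  m0 = rec X. 0\{b,c}\{b} + a.X\{a,b} + c.b.c.0 → ··a··> m1, ··c··> m2
  m1 = (rec X. 0\{b,c}\{b} + a.X\{a,b} + c.b.c.0)\{a,b} → ··c··> m3
  m2 = b.c.0 → ··b··> m4
  m3 = (b.c.0)\{a,b} → (no moves)
  m4 = c.0 → ··c··> m5
  m5 = 0 → (no moves)
Reachable graph of Q (8 states):
  n0 = rec X. 0\{b,c}\{b} + a.X\{a,b} + c.c.c.0 → ··a··> n1, ··c··> n2
  n1 = (rec X. 0\{b,c}\{b} + a.X\{a,b} + c.c.c.0)\{a,b} → ··c··> n3
  n2 = c.c.0 → ··c··> n4
  n3 = (c.c.0)\{a,b} → ··c··> n5
  n4 = c.0 → ··c··> n6
  n5 = (c.0)\{a,b} → ··c··> n7
  n6 = 0 → (no moves)
  n7 = 0\{a,b} → (no moves)
Executing cb from P (initial set {m0}):
  [1] c ⇒ {m2}
  [2] b ⇒ {m4}
  — P admits the full trace.
Executing cb from Q (initial set {n0}):
  [1] c ⇒ {n2}
  [2] b ⇒ ∅  — Q cannot continue

cb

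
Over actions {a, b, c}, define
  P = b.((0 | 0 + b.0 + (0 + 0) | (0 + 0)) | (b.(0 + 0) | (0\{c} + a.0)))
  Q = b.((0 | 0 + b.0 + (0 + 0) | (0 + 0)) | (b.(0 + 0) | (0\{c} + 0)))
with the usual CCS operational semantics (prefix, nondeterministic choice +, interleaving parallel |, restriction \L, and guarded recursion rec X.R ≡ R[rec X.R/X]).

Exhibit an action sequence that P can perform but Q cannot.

ba

LTS(P): 9 reachable states
  m0 = b.((0 | 0 + b.0 + (0 + 0) | (0 + 0)) | (b.(0 + 0) | (0\{c} + a.0))) | =b=> m1
  m1 = (0 | 0 + b.0 + (0 + 0) | (0 + 0)) | (b.(0 + 0) | (0\{c} + a.0)) | =a=> m2, =b=> m3, =b=> m4
  m2 = (0 | 0 + b.0 + (0 + 0) | (0 + 0)) | (b.(0 + 0) | 0) | =b=> m5, =b=> m6
  m3 = (0 | 0 + b.0 + (0 + 0) | (0 + 0)) | ((0 + 0) | (0\{c} + a.0)) | =a=> m5, =b=> m7
  m4 = 0 | (b.(0 + 0) | (0\{c} + a.0)) | =a=> m6, =b=> m7
  m5 = (0 | 0 + b.0 + (0 + 0) | (0 + 0)) | ((0 + 0) | 0) | =b=> m8
  m6 = 0 | (b.(0 + 0) | 0) | =b=> m8
  m7 = 0 | ((0 + 0) | (0\{c} + a.0)) | =a=> m8
  m8 = 0 | ((0 + 0) | 0) | (no moves)
LTS(Q): 5 reachable states
  n0 = b.((0 | 0 + b.0 + (0 + 0) | (0 + 0)) | (b.(0 + 0) | (0\{c} + 0))) | =b=> n1
  n1 = (0 | 0 + b.0 + (0 + 0) | (0 + 0)) | (b.(0 + 0) | (0\{c} + 0)) | =b=> n2, =b=> n3
  n2 = (0 | 0 + b.0 + (0 + 0) | (0 + 0)) | ((0 + 0) | (0\{c} + 0)) | =b=> n4
  n3 = 0 | (b.(0 + 0) | (0\{c} + 0)) | =b=> n4
  n4 = 0 | ((0 + 0) | (0\{c} + 0)) | (no moves)
Trace ⟨ba⟩ through P, begin at {m0}:
  step 1 (b): {m1}
  step 2 (a): {m2}
  — P admits the full trace.
Trace ⟨ba⟩ through Q, begin at {n0}:
  step 1 (b): {n1}
  step 2 (a): ∅  — Q cannot continue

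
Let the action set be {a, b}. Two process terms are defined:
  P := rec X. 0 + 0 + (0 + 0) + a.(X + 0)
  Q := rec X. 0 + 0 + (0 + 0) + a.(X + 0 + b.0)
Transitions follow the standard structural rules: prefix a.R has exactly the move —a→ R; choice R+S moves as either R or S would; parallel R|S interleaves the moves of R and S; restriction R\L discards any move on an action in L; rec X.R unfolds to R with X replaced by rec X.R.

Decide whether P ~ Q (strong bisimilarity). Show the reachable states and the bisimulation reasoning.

LTS(P): 2 reachable states
  s0 = rec X. 0 + 0 + (0 + 0) + a.(X + 0) has moves ··a··> s1
  s1 = (rec X. 0 + 0 + (0 + 0) + a.(X + 0)) + 0 has moves ··a··> s1
LTS(Q): 3 reachable states
  t0 = rec X. 0 + 0 + (0 + 0) + a.(X + 0 + b.0) has moves ··a··> t1
  t1 = (rec X. 0 + 0 + (0 + 0) + a.(X + 0 + b.0)) + 0 + b.0 has moves ··a··> t1, ··b··> t2
  t2 = 0 has moves deadlocked
Bisimilarity quotient blocks:
  B0 = {s0, s1}
  B1 = {t0}
  B2 = {t1}
  B3 = {t2}
s0 ∈ B0, t0 ∈ B1 → different blocks

NO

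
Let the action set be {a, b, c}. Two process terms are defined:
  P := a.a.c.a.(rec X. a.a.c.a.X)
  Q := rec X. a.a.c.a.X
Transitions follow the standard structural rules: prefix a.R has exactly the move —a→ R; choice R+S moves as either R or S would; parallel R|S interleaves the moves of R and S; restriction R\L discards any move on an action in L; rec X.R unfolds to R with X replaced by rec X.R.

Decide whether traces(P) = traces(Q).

P's transition system — 5 states:
  s0 = a.a.c.a.(rec X. a.a.c.a.X) ⊢ —a→ s1
  s1 = a.c.a.(rec X. a.a.c.a.X) ⊢ —a→ s2
  s2 = c.a.(rec X. a.a.c.a.X) ⊢ —c→ s3
  s3 = a.(rec X. a.a.c.a.X) ⊢ —a→ s4
  s4 = rec X. a.a.c.a.X ⊢ —a→ s1
Q's transition system — 4 states:
  t0 = rec X. a.a.c.a.X ⊢ —a→ t1
  t1 = a.c.a.(rec X. a.a.c.a.X) ⊢ —a→ t2
  t2 = c.a.(rec X. a.a.c.a.X) ⊢ —c→ t3
  t3 = a.(rec X. a.a.c.a.X) ⊢ —a→ t0
Bisimilarity quotient blocks:
  B0 = {s0, s4, t0}
  B1 = {s1, t1}
  B2 = {s2, t2}
  B3 = {s3, t3}
s0 ∈ B0, t0 ∈ B0 → same block
Bisimilar ⇒ trace-equivalent.

YES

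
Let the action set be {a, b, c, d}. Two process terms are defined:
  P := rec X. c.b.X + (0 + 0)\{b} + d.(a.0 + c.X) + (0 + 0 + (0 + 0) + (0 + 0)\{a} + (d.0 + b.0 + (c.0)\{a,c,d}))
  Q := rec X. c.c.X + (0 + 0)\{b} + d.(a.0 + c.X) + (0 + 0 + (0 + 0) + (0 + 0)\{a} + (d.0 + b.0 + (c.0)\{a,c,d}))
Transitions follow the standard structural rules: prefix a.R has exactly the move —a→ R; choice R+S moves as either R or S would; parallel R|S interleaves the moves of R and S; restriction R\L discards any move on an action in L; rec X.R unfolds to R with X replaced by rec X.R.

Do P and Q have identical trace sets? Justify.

P's transition system — 4 states:
  m0 = rec X. c.b.X + (0 + 0)\{b} + d.(a.0 + c.X) + (0 + 0 + (0 + 0) + (0 + 0)\{a} + (d.0 + b.0 + (c.0)\{a,c,d})) | =b=> m1, =c=> m2, =d=> m1, =d=> m3
  m1 = 0 | ∅
  m2 = b.(rec X. c.b.X + (0 + 0)\{b} + d.(a.0 + c.X) + (0 + 0 + (0 + 0) + (0 + 0)\{a} + (d.0 + b.0 + (c.0)\{a,c,d}))) | =b=> m0
  m3 = a.0 + c.(rec X. c.b.X + (0 + 0)\{b} + d.(a.0 + c.X) + (0 + 0 + (0 + 0) + (0 + 0)\{a} + (d.0 + b.0 + (c.0)\{a,c,d}))) | =a=> m1, =c=> m0
Q's transition system — 4 states:
  n0 = rec X. c.c.X + (0 + 0)\{b} + d.(a.0 + c.X) + (0 + 0 + (0 + 0) + (0 + 0)\{a} + (d.0 + b.0 + (c.0)\{a,c,d})) | =b=> n1, =c=> n2, =d=> n1, =d=> n3
  n1 = 0 | ∅
  n2 = c.(rec X. c.c.X + (0 + 0)\{b} + d.(a.0 + c.X) + (0 + 0 + (0 + 0) + (0 + 0)\{a} + (d.0 + b.0 + (c.0)\{a,c,d}))) | =c=> n0
  n3 = a.0 + c.(rec X. c.c.X + (0 + 0)\{b} + d.(a.0 + c.X) + (0 + 0 + (0 + 0) + (0 + 0)\{a} + (d.0 + b.0 + (c.0)\{a,c,d}))) | =a=> n1, =c=> n0
Run σ = ⟨cb⟩ on P: start {m0}
  after c @ step 1: {m2}
  after b @ step 2: {m0}
  ✓ P
Run σ = ⟨cb⟩ on Q: start {n0}
  after c @ step 1: {n2}
  after b @ step 2: ∅  — Q cannot continue

traces(P) ≠ traces(Q) — witness ⟨cb⟩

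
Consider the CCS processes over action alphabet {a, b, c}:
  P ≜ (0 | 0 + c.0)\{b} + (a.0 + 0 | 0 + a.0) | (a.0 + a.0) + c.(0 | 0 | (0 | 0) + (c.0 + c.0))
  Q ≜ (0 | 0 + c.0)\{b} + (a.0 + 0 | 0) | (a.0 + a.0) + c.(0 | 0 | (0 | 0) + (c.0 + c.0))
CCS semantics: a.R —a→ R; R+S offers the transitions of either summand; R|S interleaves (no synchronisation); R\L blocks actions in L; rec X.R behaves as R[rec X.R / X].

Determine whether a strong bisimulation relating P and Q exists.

LTS(P): 7 reachable states
  m0 = (0 | 0 + c.0)\{b} + (a.0 + 0 | 0 + a.0) | (a.0 + a.0) + c.(0 | 0 | (0 | 0) + (c.0 + c.0)) → -a-> m1, -a-> m2, -c-> m3, -c-> m4
  m1 = (a.0 + 0 | 0 + a.0) | 0 → -a-> m5
  m2 = 0 | (a.0 + a.0) → -a-> m5
  m3 = 0 | 0 | (0 | 0) + (c.0 + c.0) → -c-> m6
  m4 = 0\{b} → (no moves)
  m5 = 0 | 0 → (no moves)
  m6 = 0 → (no moves)
LTS(Q): 7 reachable states
  n0 = (0 | 0 + c.0)\{b} + (a.0 + 0 | 0) | (a.0 + a.0) + c.(0 | 0 | (0 | 0) + (c.0 + c.0)) → -a-> n1, -a-> n2, -c-> n3, -c-> n4
  n1 = (a.0 + 0 | 0) | 0 → -a-> n5
  n2 = 0 | (a.0 + a.0) → -a-> n5
  n3 = 0 | 0 | (0 | 0) + (c.0 + c.0) → -c-> n6
  n4 = 0\{b} → (no moves)
  n5 = 0 | 0 → (no moves)
  n6 = 0 → (no moves)
Coarsest stable partition (strong bisimilarity classes):
  B0 = {m0, n0}
  B1 = {m4, m5, m6, n4, n5, n6}
  B2 = {m1, m2, n1, n2}
  B3 = {m3, n3}
m0 ∈ B0, n0 ∈ B0 → same block

bisimilar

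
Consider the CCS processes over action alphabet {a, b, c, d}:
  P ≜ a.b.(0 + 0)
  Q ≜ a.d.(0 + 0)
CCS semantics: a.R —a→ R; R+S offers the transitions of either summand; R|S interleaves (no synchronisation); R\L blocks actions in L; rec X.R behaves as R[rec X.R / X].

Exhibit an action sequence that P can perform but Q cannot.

ab

Reachable graph of P (3 states):
  p0 = a.b.(0 + 0) :: —a→ p1
  p1 = b.(0 + 0) :: —b→ p2
  p2 = 0 + 0 :: deadlocked
Reachable graph of Q (3 states):
  q0 = a.d.(0 + 0) :: —a→ q1
  q1 = d.(0 + 0) :: —d→ q2
  q2 = 0 + 0 :: deadlocked
Executing ab from P (initial set {p0}):
  after a @ step 1: {p1}
  after b @ step 2: {p2}
  — P admits the full trace.
Executing ab from Q (initial set {q0}):
  after a @ step 1: {q1}
  after b @ step 2: no successor for Q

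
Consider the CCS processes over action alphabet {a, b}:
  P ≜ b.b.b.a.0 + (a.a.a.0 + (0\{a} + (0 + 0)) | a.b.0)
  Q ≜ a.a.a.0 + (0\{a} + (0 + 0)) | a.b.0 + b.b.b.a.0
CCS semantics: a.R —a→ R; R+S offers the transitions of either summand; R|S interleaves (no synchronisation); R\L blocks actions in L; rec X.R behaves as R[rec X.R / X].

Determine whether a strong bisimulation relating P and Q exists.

P ~ Q

Reachable graph of P (8 states):
  p0 = b.b.b.a.0 + (a.a.a.0 + (0\{a} + (0 + 0)) | a.b.0) → -a-> p1, -a-> p2, -b-> p3
  p1 = (0\{a} + (0 + 0)) | b.0 → -b-> p4
  p2 = a.a.0 → -a-> p5
  p3 = b.b.a.0 → -b-> p6
  p4 = (0\{a} + (0 + 0)) | 0 → ·
  p5 = a.0 → -a-> p7
  p6 = b.a.0 → -b-> p5
  p7 = 0 → ·
Reachable graph of Q (8 states):
  q0 = a.a.a.0 + (0\{a} + (0 + 0)) | a.b.0 + b.b.b.a.0 → -a-> q1, -a-> q2, -b-> q3
  q1 = (0\{a} + (0 + 0)) | b.0 → -b-> q4
  q2 = a.a.0 → -a-> q5
  q3 = b.b.a.0 → -b-> q6
  q4 = (0\{a} + (0 + 0)) | 0 → ·
  q5 = a.0 → -a-> q7
  q6 = b.a.0 → -b-> q5
  q7 = 0 → ·
Partition-refinement fixed point:
  B0 = {p0, q0}
  B1 = {p1, q1}
  B2 = {p4, p7, q4, q7}
  B3 = {p2, q2}
  B4 = {p5, q5}
  B5 = {p3, q3}
  B6 = {p6, q6}
p0 ∈ B0, q0 ∈ B0 → same block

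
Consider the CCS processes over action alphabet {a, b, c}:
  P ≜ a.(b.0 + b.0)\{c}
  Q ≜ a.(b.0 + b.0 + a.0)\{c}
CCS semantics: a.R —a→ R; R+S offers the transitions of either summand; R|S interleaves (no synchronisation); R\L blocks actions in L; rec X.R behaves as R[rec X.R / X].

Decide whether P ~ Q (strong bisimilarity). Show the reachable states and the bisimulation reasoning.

NO

LTS(P): 3 reachable states
  m0 = a.(b.0 + b.0)\{c} has moves =a=> m1
  m1 = (b.0 + b.0)\{c} has moves =b=> m2
  m2 = 0\{c} has moves ·
LTS(Q): 3 reachable states
  n0 = a.(b.0 + b.0 + a.0)\{c} has moves =a=> n1
  n1 = (b.0 + b.0 + a.0)\{c} has moves =a=> n2, =b=> n2
  n2 = 0\{c} has moves ·
Partition-refinement fixed point:
  B0 = {m0}
  B1 = {m1}
  B2 = {m2, n2}
  B3 = {n0}
  B4 = {n1}
m0 ∈ B0, n0 ∈ B3 → different blocks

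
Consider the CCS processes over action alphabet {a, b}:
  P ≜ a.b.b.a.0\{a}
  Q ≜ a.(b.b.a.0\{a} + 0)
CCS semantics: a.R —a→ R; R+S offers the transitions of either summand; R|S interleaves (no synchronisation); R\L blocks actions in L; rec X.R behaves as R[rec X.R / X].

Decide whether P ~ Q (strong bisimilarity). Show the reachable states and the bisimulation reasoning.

Reachable graph of P (5 states):
  s0 = a.b.b.a.0\{a} :: —a→ s1
  s1 = b.b.a.0\{a} :: —b→ s2
  s2 = b.a.0\{a} :: —b→ s3
  s3 = a.0\{a} :: —a→ s4
  s4 = 0\{a} :: ∅
Reachable graph of Q (5 states):
  t0 = a.(b.b.a.0\{a} + 0) :: —a→ t1
  t1 = b.b.a.0\{a} + 0 :: —b→ t2
  t2 = b.a.0\{a} :: —b→ t3
  t3 = a.0\{a} :: —a→ t4
  t4 = 0\{a} :: ∅
Partition-refinement fixed point:
  B0 = {s0, t0}
  B1 = {s1, t1}
  B2 = {s2, t2}
  B3 = {s3, t3}
  B4 = {s4, t4}
s0 ∈ B0, t0 ∈ B0 → same block

bisimilar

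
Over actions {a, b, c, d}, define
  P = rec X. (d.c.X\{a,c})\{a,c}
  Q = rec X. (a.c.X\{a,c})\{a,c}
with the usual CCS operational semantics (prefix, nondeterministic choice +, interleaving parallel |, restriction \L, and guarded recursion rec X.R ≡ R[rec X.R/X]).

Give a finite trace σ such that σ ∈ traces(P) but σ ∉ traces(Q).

LTS(P): 2 reachable states
  u0 = rec X. (d.c.X\{a,c})\{a,c} | -d-> u1
  u1 = (c.(rec X. (d.c.X\{a,c})\{a,c})\{a,c})\{a,c} | stopped
LTS(Q): 1 reachable states
  v0 = rec X. (a.c.X\{a,c})\{a,c} | stopped
Trace ⟨d⟩ through P, begin at {u0}:
  [1] d ⇒ {u1}
  P completes σ.
Trace ⟨d⟩ through Q, begin at {v0}:
  [1] d ⇒ ∅  — Q cannot continue

d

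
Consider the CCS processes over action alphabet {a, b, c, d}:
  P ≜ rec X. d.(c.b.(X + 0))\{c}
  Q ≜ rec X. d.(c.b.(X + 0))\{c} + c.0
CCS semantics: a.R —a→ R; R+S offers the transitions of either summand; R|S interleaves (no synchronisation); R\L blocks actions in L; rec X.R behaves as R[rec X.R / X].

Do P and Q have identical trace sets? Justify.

Reachable graph of P (2 states):
  p0 = rec X. d.(c.b.(X + 0))\{c} has moves ··d··> p1
  p1 = (c.b.((rec X. d.(c.b.(X + 0))\{c}) + 0))\{c} has moves (no moves)
Reachable graph of Q (3 states):
  q0 = rec X. d.(c.b.(X + 0))\{c} + c.0 has moves ··c··> q1, ··d··> q2
  q1 = 0 has moves (no moves)
  q2 = (c.b.((rec X. d.(c.b.(X + 0))\{c} + c.0) + 0))\{c} has moves (no moves)
Run σ = ⟨c⟩ on Q: start {q0}
  after c @ step 1: {q1}
  ✓ Q
Run σ = ⟨c⟩ on P: start {p0}
  after c @ step 1: no successor for P

trace-distinct — witness ⟨c⟩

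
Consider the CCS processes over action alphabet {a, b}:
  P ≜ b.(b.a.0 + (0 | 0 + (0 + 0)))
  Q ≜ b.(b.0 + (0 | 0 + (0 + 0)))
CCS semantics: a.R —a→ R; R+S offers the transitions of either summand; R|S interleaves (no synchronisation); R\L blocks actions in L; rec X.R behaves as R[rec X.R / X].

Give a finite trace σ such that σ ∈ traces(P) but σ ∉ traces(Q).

bba

P's transition system — 4 states:
  p0 = b.(b.a.0 + (0 | 0 + (0 + 0))) | -b-> p1
  p1 = b.a.0 + (0 | 0 + (0 + 0)) | -b-> p2
  p2 = a.0 | -a-> p3
  p3 = 0 | stopped
Q's transition system — 3 states:
  q0 = b.(b.0 + (0 | 0 + (0 + 0))) | -b-> q1
  q1 = b.0 + (0 | 0 + (0 + 0)) | -b-> q2
  q2 = 0 | stopped
Trace ⟨bba⟩ through P, begin at {p0}:
  step 1 (b): {p1}
  step 2 (b): {p2}
  step 3 (a): {p3}
  — P admits the full trace.
Trace ⟨bba⟩ through Q, begin at {q0}:
  step 1 (b): {q1}
  step 2 (b): {q2}
  step 3 (a): ∅  — Q cannot continue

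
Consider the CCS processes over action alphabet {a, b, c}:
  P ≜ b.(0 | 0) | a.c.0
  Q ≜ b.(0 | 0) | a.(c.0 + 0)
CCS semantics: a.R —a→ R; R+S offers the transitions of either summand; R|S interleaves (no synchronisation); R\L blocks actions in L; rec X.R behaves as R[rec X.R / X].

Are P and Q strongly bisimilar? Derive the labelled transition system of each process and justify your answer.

P ~ Q

LTS(P): 6 reachable states
  p0 = b.(0 | 0) | a.c.0 has moves --a--▸ p1, --b--▸ p2
  p1 = b.(0 | 0) | c.0 has moves --b--▸ p3, --c--▸ p4
  p2 = 0 | 0 | a.c.0 has moves --a--▸ p3
  p3 = 0 | 0 | c.0 has moves --c--▸ p5
  p4 = b.(0 | 0) | 0 has moves --b--▸ p5
  p5 = 0 | 0 | 0 has moves deadlocked
LTS(Q): 6 reachable states
  q0 = b.(0 | 0) | a.(c.0 + 0) has moves --a--▸ q1, --b--▸ q2
  q1 = b.(0 | 0) | (c.0 + 0) has moves --b--▸ q3, --c--▸ q4
  q2 = 0 | 0 | a.(c.0 + 0) has moves --a--▸ q3
  q3 = 0 | 0 | (c.0 + 0) has moves --c--▸ q5
  q4 = b.(0 | 0) | 0 has moves --b--▸ q5
  q5 = 0 | 0 | 0 has moves deadlocked
Coarsest stable partition (strong bisimilarity classes):
  B0 = {p0, q0}
  B1 = {p2, q2}
  B2 = {p3, q3}
  B3 = {p5, q5}
  B4 = {p1, q1}
  B5 = {p4, q4}
p0 ∈ B0, q0 ∈ B0 → same block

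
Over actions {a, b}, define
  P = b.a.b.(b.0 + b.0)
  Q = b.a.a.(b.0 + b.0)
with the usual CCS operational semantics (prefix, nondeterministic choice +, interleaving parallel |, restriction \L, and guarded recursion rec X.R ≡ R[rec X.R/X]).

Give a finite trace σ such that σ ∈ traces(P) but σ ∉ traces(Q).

P's transition system — 5 states:
  u0 = b.a.b.(b.0 + b.0) | =b=> u1
  u1 = a.b.(b.0 + b.0) | =a=> u2
  u2 = b.(b.0 + b.0) | =b=> u3
  u3 = b.0 + b.0 | =b=> u4
  u4 = 0 | stopped
Q's transition system — 5 states:
  v0 = b.a.a.(b.0 + b.0) | =b=> v1
  v1 = a.a.(b.0 + b.0) | =a=> v2
  v2 = a.(b.0 + b.0) | =a=> v3
  v3 = b.0 + b.0 | =b=> v4
  v4 = 0 | stopped
Trace ⟨bab⟩ through P, begin at {u0}:
  after b @ step 1: {u1}
  after a @ step 2: {u2}
  after b @ step 3: {u3}
  P completes σ.
Trace ⟨bab⟩ through Q, begin at {v0}:
  after b @ step 1: {v1}
  after a @ step 2: {v2}
  after b @ step 3: ∅ (Q stuck)

bab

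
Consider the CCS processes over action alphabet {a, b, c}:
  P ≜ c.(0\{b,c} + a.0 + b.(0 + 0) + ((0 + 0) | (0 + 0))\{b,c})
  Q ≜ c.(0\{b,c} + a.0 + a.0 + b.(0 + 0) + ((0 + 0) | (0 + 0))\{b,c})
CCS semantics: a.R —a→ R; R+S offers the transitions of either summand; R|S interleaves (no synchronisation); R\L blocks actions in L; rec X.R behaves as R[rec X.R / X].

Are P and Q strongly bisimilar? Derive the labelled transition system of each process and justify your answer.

P's transition system — 4 states:
  p0 = c.(0\{b,c} + a.0 + b.(0 + 0) + ((0 + 0) | (0 + 0))\{b,c}) :: —c→ p1
  p1 = 0\{b,c} + a.0 + b.(0 + 0) + ((0 + 0) | (0 + 0))\{b,c} :: —a→ p2, —b→ p3
  p2 = 0 :: stopped
  p3 = 0 + 0 :: stopped
Q's transition system — 4 states:
  q0 = c.(0\{b,c} + a.0 + a.0 + b.(0 + 0) + ((0 + 0) | (0 + 0))\{b,c}) :: —c→ q1
  q1 = 0\{b,c} + a.0 + a.0 + b.(0 + 0) + ((0 + 0) | (0 + 0))\{b,c} :: —a→ q2, —b→ q3
  q2 = 0 :: stopped
  q3 = 0 + 0 :: stopped
Partition-refinement fixed point:
  B0 = {p0, q0}
  B1 = {p1, q1}
  B2 = {p2, p3, q2, q3}
p0 ∈ B0, q0 ∈ B0 → same block

P ~ Q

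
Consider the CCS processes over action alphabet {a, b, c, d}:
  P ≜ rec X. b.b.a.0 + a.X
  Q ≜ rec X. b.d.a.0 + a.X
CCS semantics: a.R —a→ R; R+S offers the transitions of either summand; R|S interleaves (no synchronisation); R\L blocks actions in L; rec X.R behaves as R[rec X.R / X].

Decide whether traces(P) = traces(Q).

NO — witness ⟨bb⟩

Reachable graph of P (4 states):
  m0 = rec X. b.b.a.0 + a.X ⊢ --a--▸ m0, --b--▸ m1
  m1 = b.a.0 ⊢ --b--▸ m2
  m2 = a.0 ⊢ --a--▸ m3
  m3 = 0 ⊢ ∅
Reachable graph of Q (4 states):
  n0 = rec X. b.d.a.0 + a.X ⊢ --a--▸ n0, --b--▸ n1
  n1 = d.a.0 ⊢ --d--▸ n2
  n2 = a.0 ⊢ --a--▸ n3
  n3 = 0 ⊢ ∅
Trace ⟨bb⟩ through P, begin at {m0}:
  after b @ step 1: {m1}
  after b @ step 2: {m2}
  P completes σ.
Trace ⟨bb⟩ through Q, begin at {n0}:
  after b @ step 1: {n1}
  after b @ step 2: no successor for Q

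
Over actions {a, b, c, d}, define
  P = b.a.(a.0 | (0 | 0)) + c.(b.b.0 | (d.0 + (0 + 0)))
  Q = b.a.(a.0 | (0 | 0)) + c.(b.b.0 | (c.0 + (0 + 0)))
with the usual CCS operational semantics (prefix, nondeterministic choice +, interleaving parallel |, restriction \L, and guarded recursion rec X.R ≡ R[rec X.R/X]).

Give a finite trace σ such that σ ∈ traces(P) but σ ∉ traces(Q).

cd

LTS(P): 10 reachable states
  p0 = b.a.(a.0 | (0 | 0)) + c.(b.b.0 | (d.0 + (0 + 0))) :: --b--▸ p1, --c--▸ p2
  p1 = a.(a.0 | (0 | 0)) :: --a--▸ p3
  p2 = b.b.0 | (d.0 + (0 + 0)) :: --b--▸ p4, --d--▸ p5
  p3 = a.0 | (0 | 0) :: --a--▸ p6
  p4 = b.0 | (d.0 + (0 + 0)) :: --b--▸ p7, --d--▸ p8
  p5 = b.b.0 | 0 :: --b--▸ p8
  p6 = 0 | (0 | 0) :: ∅
  p7 = 0 | (d.0 + (0 + 0)) :: --d--▸ p9
  p8 = b.0 | 0 :: --b--▸ p9
  p9 = 0 | 0 :: ∅
LTS(Q): 10 reachable states
  q0 = b.a.(a.0 | (0 | 0)) + c.(b.b.0 | (c.0 + (0 + 0))) :: --b--▸ q1, --c--▸ q2
  q1 = a.(a.0 | (0 | 0)) :: --a--▸ q3
  q2 = b.b.0 | (c.0 + (0 + 0)) :: --b--▸ q4, --c--▸ q5
  q3 = a.0 | (0 | 0) :: --a--▸ q6
  q4 = b.0 | (c.0 + (0 + 0)) :: --b--▸ q7, --c--▸ q8
  q5 = b.b.0 | 0 :: --b--▸ q8
  q6 = 0 | (0 | 0) :: ∅
  q7 = 0 | (c.0 + (0 + 0)) :: --c--▸ q9
  q8 = b.0 | 0 :: --b--▸ q9
  q9 = 0 | 0 :: ∅
Executing cd from P (initial set {p0}):
  after c @ step 1: {p2}
  after d @ step 2: {p5}
  — P admits the full trace.
Executing cd from Q (initial set {q0}):
  after c @ step 1: {q2}
  after d @ step 2: no successor for Q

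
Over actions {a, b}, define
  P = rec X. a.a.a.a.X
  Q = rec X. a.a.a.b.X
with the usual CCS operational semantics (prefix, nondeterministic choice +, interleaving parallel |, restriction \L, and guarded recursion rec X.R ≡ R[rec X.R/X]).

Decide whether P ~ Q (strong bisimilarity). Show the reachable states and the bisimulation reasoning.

LTS(P): 4 reachable states
  m0 = rec X. a.a.a.a.X ⊢ —a→ m1
  m1 = a.a.a.(rec X. a.a.a.a.X) ⊢ —a→ m2
  m2 = a.a.(rec X. a.a.a.a.X) ⊢ —a→ m3
  m3 = a.(rec X. a.a.a.a.X) ⊢ —a→ m0
LTS(Q): 4 reachable states
  n0 = rec X. a.a.a.b.X ⊢ —a→ n1
  n1 = a.a.b.(rec X. a.a.a.b.X) ⊢ —a→ n2
  n2 = a.b.(rec X. a.a.a.b.X) ⊢ —a→ n3
  n3 = b.(rec X. a.a.a.b.X) ⊢ —b→ n0
Coarsest stable partition (strong bisimilarity classes):
  B0 = {m0, m1, m2, m3}
  B1 = {n0}
  B2 = {n1}
  B3 = {n2}
  B4 = {n3}
m0 ∈ B0, n0 ∈ B1 → different blocks

P ≁ Q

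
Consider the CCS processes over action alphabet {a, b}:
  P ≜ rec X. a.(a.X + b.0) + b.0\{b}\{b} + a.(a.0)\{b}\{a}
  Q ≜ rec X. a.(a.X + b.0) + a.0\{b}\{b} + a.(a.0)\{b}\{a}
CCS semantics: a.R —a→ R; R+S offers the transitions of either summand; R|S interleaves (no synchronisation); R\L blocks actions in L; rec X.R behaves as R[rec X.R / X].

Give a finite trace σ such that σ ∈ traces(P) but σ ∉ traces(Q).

b

Reachable graph of P (5 states):
  s0 = rec X. a.(a.X + b.0) + b.0\{b}\{b} + a.(a.0)\{b}\{a} :: —a→ s1, —a→ s2, —b→ s3
  s1 = (a.0)\{b}\{a} :: (no moves)
  s2 = a.(rec X. a.(a.X + b.0) + b.0\{b}\{b} + a.(a.0)\{b}\{a}) + b.0 :: —a→ s0, —b→ s4
  s3 = 0\{b}\{b} :: (no moves)
  s4 = 0 :: (no moves)
Reachable graph of Q (5 states):
  t0 = rec X. a.(a.X + b.0) + a.0\{b}\{b} + a.(a.0)\{b}\{a} :: —a→ t1, —a→ t2, —a→ t3
  t1 = (a.0)\{b}\{a} :: (no moves)
  t2 = 0\{b}\{b} :: (no moves)
  t3 = a.(rec X. a.(a.X + b.0) + a.0\{b}\{b} + a.(a.0)\{b}\{a}) + b.0 :: —a→ t0, —b→ t4
  t4 = 0 :: (no moves)
Executing b from P (initial set {s0}):
  [1] b ⇒ {s3}
  ✓ P
Executing b from Q (initial set {t0}):
  [1] b ⇒ no successor for Q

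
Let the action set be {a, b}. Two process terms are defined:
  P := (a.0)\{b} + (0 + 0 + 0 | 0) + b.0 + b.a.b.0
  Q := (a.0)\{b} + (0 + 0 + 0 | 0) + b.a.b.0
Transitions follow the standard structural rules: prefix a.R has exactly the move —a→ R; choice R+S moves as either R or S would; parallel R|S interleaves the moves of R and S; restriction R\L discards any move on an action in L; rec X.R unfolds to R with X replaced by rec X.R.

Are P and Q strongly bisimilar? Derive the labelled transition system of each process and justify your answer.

P ≁ Q

LTS(P): 5 reachable states
  u0 = (a.0)\{b} + (0 + 0 + 0 | 0) + b.0 + b.a.b.0 | --a--▸ u1, --b--▸ u2, --b--▸ u3
  u1 = 0\{b} | ·
  u2 = 0 | ·
  u3 = a.b.0 | --a--▸ u4
  u4 = b.0 | --b--▸ u2
LTS(Q): 5 reachable states
  v0 = (a.0)\{b} + (0 + 0 + 0 | 0) + b.a.b.0 | --a--▸ v1, --b--▸ v2
  v1 = 0\{b} | ·
  v2 = a.b.0 | --a--▸ v3
  v3 = b.0 | --b--▸ v4
  v4 = 0 | ·
Coarsest stable partition (strong bisimilarity classes):
  B0 = {u0}
  B1 = {u1, u2, v1, v4}
  B2 = {u3, v2}
  B3 = {u4, v3}
  B4 = {v0}
u0 ∈ B0, v0 ∈ B4 → different blocks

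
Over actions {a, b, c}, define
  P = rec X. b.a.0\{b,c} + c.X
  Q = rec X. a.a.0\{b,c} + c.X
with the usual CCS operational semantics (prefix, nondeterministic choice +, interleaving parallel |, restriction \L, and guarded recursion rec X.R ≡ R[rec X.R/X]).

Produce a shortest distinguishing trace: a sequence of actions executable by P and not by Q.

LTS(P): 3 reachable states
  u0 = rec X. b.a.0\{b,c} + c.X → —b→ u1, —c→ u0
  u1 = a.0\{b,c} → —a→ u2
  u2 = 0\{b,c} → stopped
LTS(Q): 3 reachable states
  v0 = rec X. a.a.0\{b,c} + c.X → —a→ v1, —c→ v0
  v1 = a.0\{b,c} → —a→ v2
  v2 = 0\{b,c} → stopped
Trace ⟨b⟩ through P, begin at {u0}:
  after b @ step 1: {u1}
  — P admits the full trace.
Trace ⟨b⟩ through Q, begin at {v0}:
  after b @ step 1: ∅ (Q stuck)

b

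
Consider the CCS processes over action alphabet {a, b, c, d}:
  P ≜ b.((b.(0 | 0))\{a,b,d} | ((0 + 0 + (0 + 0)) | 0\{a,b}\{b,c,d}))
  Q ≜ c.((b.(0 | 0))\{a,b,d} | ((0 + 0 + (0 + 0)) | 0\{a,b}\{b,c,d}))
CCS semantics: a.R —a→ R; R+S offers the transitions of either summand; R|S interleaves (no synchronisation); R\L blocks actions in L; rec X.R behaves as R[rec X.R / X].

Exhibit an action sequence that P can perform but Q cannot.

LTS(P): 2 reachable states
  s0 = b.((b.(0 | 0))\{a,b,d} | ((0 + 0 + (0 + 0)) | 0\{a,b}\{b,c,d})) :: -b-> s1
  s1 = (b.(0 | 0))\{a,b,d} | ((0 + 0 + (0 + 0)) | 0\{a,b}\{b,c,d}) :: (no moves)
LTS(Q): 2 reachable states
  t0 = c.((b.(0 | 0))\{a,b,d} | ((0 + 0 + (0 + 0)) | 0\{a,b}\{b,c,d})) :: -c-> t1
  t1 = (b.(0 | 0))\{a,b,d} | ((0 + 0 + (0 + 0)) | 0\{a,b}\{b,c,d}) :: (no moves)
Run σ = ⟨b⟩ on P: start {s0}
  after b @ step 1: {s1}
  P completes σ.
Run σ = ⟨b⟩ on Q: start {t0}
  after b @ step 1: no successor for Q

b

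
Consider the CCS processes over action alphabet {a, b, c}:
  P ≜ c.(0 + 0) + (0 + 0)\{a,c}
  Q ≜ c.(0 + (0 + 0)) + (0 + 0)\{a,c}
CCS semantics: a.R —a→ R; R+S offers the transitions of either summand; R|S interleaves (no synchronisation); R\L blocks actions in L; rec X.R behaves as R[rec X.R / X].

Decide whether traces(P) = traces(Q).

trace-equivalent

Reachable graph of P (2 states):
  u0 = c.(0 + 0) + (0 + 0)\{a,c} :: ··c··> u1
  u1 = 0 + 0 :: ·
Reachable graph of Q (2 states):
  v0 = c.(0 + (0 + 0)) + (0 + 0)\{a,c} :: ··c··> v1
  v1 = 0 + (0 + 0) :: ·
Partition-refinement fixed point:
  B0 = {u0, v0}
  B1 = {u1, v1}
u0 ∈ B0, v0 ∈ B0 → same block
Bisimilar ⇒ trace-equivalent.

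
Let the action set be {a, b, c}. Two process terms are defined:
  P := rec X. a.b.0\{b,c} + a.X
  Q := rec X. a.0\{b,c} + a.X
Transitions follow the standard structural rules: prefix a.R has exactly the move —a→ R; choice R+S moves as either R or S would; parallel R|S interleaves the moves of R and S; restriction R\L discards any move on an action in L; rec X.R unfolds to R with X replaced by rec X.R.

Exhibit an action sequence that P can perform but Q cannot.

P's transition system — 3 states:
  p0 = rec X. a.b.0\{b,c} + a.X :: --a--▸ p0, --a--▸ p1
  p1 = b.0\{b,c} :: --b--▸ p2
  p2 = 0\{b,c} :: deadlocked
Q's transition system — 2 states:
  q0 = rec X. a.0\{b,c} + a.X :: --a--▸ q0, --a--▸ q1
  q1 = 0\{b,c} :: deadlocked
Run σ = ⟨ab⟩ on P: start {p0}
  step 1 (a): {p0, p1}
  step 2 (b): {p2}
  — P admits the full trace.
Run σ = ⟨ab⟩ on Q: start {q0}
  step 1 (a): {q0, q1}
  step 2 (b): ∅  — Q cannot continue

ab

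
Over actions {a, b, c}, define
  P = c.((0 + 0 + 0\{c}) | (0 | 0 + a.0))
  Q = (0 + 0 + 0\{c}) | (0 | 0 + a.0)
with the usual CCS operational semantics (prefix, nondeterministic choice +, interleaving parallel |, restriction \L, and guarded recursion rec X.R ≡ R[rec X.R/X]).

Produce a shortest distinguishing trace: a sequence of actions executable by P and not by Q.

c

Reachable graph of P (3 states):
  p0 = c.((0 + 0 + 0\{c}) | (0 | 0 + a.0)) has moves -c-> p1
  p1 = (0 + 0 + 0\{c}) | (0 | 0 + a.0) has moves -a-> p2
  p2 = (0 + 0 + 0\{c}) | 0 has moves ∅
Reachable graph of Q (2 states):
  q0 = (0 + 0 + 0\{c}) | (0 | 0 + a.0) has moves -a-> q1
  q1 = (0 + 0 + 0\{c}) | 0 has moves ∅
Run σ = ⟨c⟩ on P: start {p0}
  step 1 (c): {p1}
  P completes σ.
Run σ = ⟨c⟩ on Q: start {q0}
  step 1 (c): no successor for Q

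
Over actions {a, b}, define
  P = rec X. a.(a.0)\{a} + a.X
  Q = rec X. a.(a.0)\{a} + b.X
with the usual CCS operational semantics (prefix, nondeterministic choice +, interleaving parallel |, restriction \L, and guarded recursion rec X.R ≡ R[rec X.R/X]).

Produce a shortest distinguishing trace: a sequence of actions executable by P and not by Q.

aa

LTS(P): 2 reachable states
  s0 = rec X. a.(a.0)\{a} + a.X | --a--▸ s0, --a--▸ s1
  s1 = (a.0)\{a} | ∅
LTS(Q): 2 reachable states
  t0 = rec X. a.(a.0)\{a} + b.X | --a--▸ t1, --b--▸ t0
  t1 = (a.0)\{a} | ∅
Executing aa from P (initial set {s0}):
  after a @ step 1: {s0, s1}
  after a @ step 2: {s0, s1}
  P completes σ.
Executing aa from Q (initial set {t0}):
  after a @ step 1: {t1}
  after a @ step 2: no successor for Q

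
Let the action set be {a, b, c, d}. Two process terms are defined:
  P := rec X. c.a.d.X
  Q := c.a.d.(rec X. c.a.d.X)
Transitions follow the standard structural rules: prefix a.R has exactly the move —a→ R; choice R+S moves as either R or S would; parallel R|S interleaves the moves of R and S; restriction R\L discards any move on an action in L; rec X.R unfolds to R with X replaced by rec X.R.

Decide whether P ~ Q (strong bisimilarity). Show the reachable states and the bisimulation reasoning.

P ~ Q

P's transition system — 3 states:
  p0 = rec X. c.a.d.X → =c=> p1
  p1 = a.d.(rec X. c.a.d.X) → =a=> p2
  p2 = d.(rec X. c.a.d.X) → =d=> p0
Q's transition system — 4 states:
  q0 = c.a.d.(rec X. c.a.d.X) → =c=> q1
  q1 = a.d.(rec X. c.a.d.X) → =a=> q2
  q2 = d.(rec X. c.a.d.X) → =d=> q3
  q3 = rec X. c.a.d.X → =c=> q1
Coarsest stable partition (strong bisimilarity classes):
  B0 = {p0, q0, q3}
  B1 = {p1, q1}
  B2 = {p2, q2}
p0 ∈ B0, q0 ∈ B0 → same block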